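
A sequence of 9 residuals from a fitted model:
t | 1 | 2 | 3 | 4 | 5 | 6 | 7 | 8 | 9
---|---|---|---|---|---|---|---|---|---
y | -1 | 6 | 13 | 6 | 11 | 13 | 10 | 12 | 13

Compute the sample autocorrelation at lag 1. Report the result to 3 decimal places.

Mean ȳ = (-1 + 6 + 13 + 6 + 11 + 13 + 10 + 12 + 13)/9 = 9.2222
Numerator Σ_{t=1}^{8}(y_t−ȳ)(y_{t+1}−ȳ) = 25.1728
Denominator Σ(y_t−ȳ)² = 179.5556
r_1 = 25.1728 / 179.5556 = 0.140

0.140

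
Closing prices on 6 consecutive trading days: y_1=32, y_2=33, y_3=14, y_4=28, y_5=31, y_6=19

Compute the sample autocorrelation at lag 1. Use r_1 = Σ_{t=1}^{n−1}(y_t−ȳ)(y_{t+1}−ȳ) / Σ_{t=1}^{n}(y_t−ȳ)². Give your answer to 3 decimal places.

-0.298

Mean ȳ = (32 + 33 + 14 + 28 + 31 + 19)/6 = 26.1667
Deviations from mean: 5.8333, 6.8333, -12.1667, 1.8333, 4.8333, -7.1667
Σ(y_t−ȳ)(y_{t+1}−ȳ) = (39.8611) + (-83.1389) + (-22.3056) + (8.8611) + (-34.6389) = -91.3611
Denominator Σ(y_t−ȳ)² = 306.8333
r_1 = -91.3611 / 306.8333 = -0.298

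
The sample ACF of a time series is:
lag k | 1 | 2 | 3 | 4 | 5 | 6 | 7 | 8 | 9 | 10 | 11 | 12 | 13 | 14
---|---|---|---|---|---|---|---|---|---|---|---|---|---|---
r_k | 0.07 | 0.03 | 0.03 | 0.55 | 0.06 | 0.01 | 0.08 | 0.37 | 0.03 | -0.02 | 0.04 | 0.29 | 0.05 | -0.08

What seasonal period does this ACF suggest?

4

The largest autocorrelation is r_4 = 0.55, with weaker echoes at lags 8 (0.37) and 12 (0.29); the remaining lags stay at or below 0.08.
The dominant spike at lag 4 indicates a seasonal period of 4.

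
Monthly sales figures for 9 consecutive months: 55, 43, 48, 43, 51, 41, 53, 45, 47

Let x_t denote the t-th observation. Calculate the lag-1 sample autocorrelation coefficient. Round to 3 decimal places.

Mean x̄ = (55 + 43 + 48 + 43 + 51 + 41 + 53 + 45 + 47)/9 = 47.3333
Numerator Σ_{t=1}^{8}(x_t−x̄)(x_{t+1}−x̄) = -126.4444
Denominator Σ(x_t−x̄)² = 188.0000
r_1 = -126.4444 / 188.0000 = -0.673

-0.673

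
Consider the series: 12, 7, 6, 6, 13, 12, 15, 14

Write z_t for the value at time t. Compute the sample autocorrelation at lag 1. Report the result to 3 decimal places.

Mean z̄ = (12 + 7 + 6 + 6 + 13 + 12 + 15 + 14)/8 = 10.6250
Deviations from mean: 1.3750, -3.6250, -4.6250, -4.6250, 2.3750, 1.3750, 4.3750, 3.3750
Σ(z_t−z̄)(z_{t+1}−z̄) = (-4.9844) + (16.7656) + (21.3906) + (-10.9844) + (3.2656) + (6.0156) + (14.7656) = 46.2344
Denominator Σ(z_t−z̄)² = 95.8750
r_1 = 46.2344 / 95.8750 = 0.482

0.482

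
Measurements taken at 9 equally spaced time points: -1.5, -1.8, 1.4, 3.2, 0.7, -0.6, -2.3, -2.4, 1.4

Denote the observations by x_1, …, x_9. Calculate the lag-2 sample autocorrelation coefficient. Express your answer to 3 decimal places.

Mean x̄ = (-1.5 − 1.8 + 1.4 + 3.2 + 0.7 − 0.6 − 2.3 − 2.4 + 1.4)/9 = -0.2111
Σ(x_t−x̄)(x_{t+2}−x̄) = (-2.0765) + (-5.4199) + (1.4679) + (-1.3265) + (-1.9032) + (0.8512) + (-3.3654) = -11.7725
Denominator Σ(x_t−x̄)² = 31.1489
r_2 = -11.7725 / 31.1489 = -0.378

-0.378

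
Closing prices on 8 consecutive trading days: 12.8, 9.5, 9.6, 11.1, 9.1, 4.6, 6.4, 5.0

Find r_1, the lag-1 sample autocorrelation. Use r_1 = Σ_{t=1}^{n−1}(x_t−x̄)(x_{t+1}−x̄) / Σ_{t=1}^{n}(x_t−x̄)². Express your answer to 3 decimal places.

Mean x̄ = (12.8 + 9.5 + 9.6 + 11.1 + 9.1 + 4.6 + 6.4 + 5.0)/8 = 8.5125
Deviations from mean: 4.2875, 0.9875, 1.0875, 2.5875, 0.5875, -3.9125, -2.1125, -3.5125
Σ(x_t−x̄)(x_{t+1}−x̄) = (4.2339) + (1.0739) + (2.8139) + (1.5202) + (-2.2986) + (8.2652) + (7.4202) = 23.0286
Denominator Σ(x_t−x̄)² = 59.6888
r_1 = 23.0286 / 59.6888 = 0.386

0.386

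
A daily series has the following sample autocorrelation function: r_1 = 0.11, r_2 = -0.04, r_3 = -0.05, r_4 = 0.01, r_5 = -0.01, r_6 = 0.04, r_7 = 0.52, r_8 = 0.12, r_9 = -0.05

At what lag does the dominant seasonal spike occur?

The largest autocorrelation is r_7 = 0.52; the remaining lags stay at or below 0.12.
The dominant spike at lag 7 indicates a seasonal period of 7.

7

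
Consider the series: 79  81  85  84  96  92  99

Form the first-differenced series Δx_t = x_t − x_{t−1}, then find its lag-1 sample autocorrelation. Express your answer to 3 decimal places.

-0.807

First differences Δx: 2, 4, -1, 12, -4, 7
Mean of differences = 3.3333
Numerator Σ(Δx_t−Δx̄)(Δx_{t+1}−Δx̄) = -131.7778
Denominator Σ(Δx_t−Δx̄)² = 163.3333
r_1(Δx) = -131.7778 / 163.3333 = -0.807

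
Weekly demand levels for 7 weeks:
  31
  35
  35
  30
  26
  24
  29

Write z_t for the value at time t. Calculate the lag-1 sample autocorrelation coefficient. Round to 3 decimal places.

Mean z̄ = (31 + 35 + 35 + 30 + 26 + 24 + 29)/7 = 30.0000
Deviations from mean: 1.0000, 5.0000, 5.0000, 0.0000, -4.0000, -6.0000, -1.0000
Σ(z_t−z̄)(z_{t+1}−z̄) = (5.0000) + (25.0000) + (0.0000) + (0.0000) + (24.0000) + (6.0000) = 60.0000
Denominator Σ(z_t−z̄)² = 104.0000
r_1 = 60.0000 / 104.0000 = 0.577

0.577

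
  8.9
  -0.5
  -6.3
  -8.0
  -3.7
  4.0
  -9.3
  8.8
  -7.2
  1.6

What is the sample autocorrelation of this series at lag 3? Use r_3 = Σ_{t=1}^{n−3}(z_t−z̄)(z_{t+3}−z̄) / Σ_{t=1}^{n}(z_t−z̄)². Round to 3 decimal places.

Mean z̄ = (8.9 − 0.5 − 6.3 − 8.0 − 3.7 + 4.0 − 9.3 + 8.8 − 7.2 + 1.6)/10 = -1.1700
Numerator Σ_{t=1}^{7}(z_t−z̄)(z_{t+3}−z̄) = -120.3867
Denominator Σ(z_t−z̄)² = 417.4810
r_3 = -120.3867 / 417.4810 = -0.288

-0.288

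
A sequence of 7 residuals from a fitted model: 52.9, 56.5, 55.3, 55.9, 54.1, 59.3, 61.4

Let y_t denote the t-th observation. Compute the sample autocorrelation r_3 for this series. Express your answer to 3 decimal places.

-0.079

Mean ȳ = (52.9 + 56.5 + 55.3 + 55.9 + 54.1 + 59.3 + 61.4)/7 = 56.4857
Deviations from mean: -3.5857, 0.0143, -1.1857, -0.5857, -2.3857, 2.8143, 4.9143
Σ(y_t−ȳ)(y_{t+3}−ȳ) = (2.1002) + (-0.0341) + (-3.3369) + (-2.8784) = -4.1492
Denominator Σ(y_t−ȳ)² = 52.3686
r_3 = -4.1492 / 52.3686 = -0.079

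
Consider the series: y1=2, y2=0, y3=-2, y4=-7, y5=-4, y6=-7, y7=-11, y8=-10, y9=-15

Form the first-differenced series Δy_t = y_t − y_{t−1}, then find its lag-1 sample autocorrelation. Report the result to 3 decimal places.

-0.576

First differences Δy: -2, -2, -5, 3, -3, -4, 1, -5
Mean of differences = -2.1250
Numerator Σ(Δy_t−Δȳ)(Δy_{t+1}−Δȳ) = -32.7656
Denominator Σ(Δy_t−Δȳ)² = 56.8750
r_1(Δy) = -32.7656 / 56.8750 = -0.576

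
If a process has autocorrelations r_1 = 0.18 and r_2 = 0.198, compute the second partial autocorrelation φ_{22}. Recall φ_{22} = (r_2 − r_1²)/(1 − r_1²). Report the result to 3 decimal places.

φ_{22} = (r_2 − r_1²) / (1 − r_1²)
r_1² = (0.18)² = 0.0324
Numerator = 0.198 − 0.0324 = 0.1656; denominator = 1 − 0.0324 = 0.9676
φ_{22} = 0.1656 / 0.9676 = 0.171

0.171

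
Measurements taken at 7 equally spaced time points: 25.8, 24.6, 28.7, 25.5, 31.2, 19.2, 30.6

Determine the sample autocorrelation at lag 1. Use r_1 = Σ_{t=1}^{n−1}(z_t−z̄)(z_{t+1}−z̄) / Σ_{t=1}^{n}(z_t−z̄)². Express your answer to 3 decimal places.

Mean z̄ = (25.8 + 24.6 + 28.7 + 25.5 + 31.2 + 19.2 + 30.6)/7 = 26.5143
Deviations from mean: -0.7143, -1.9143, 2.1857, -1.0143, 4.6857, -7.3143, 4.0857
Numerator Σ_{t=1}^{6}(z_t−z̄)(z_{t+1}−z̄) = -73.9431
Denominator Σ(z_t−z̄)² = 102.1286
r_1 = -73.9431 / 102.1286 = -0.724

-0.724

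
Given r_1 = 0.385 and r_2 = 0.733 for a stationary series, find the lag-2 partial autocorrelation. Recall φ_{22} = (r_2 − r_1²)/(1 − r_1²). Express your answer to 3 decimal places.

φ_{22} = (r_2 − r_1²) / (1 − r_1²)
r_1² = (0.385)² = 0.148225
Numerator = 0.733 − 0.1482 = 0.5848; denominator = 1 − 0.1482 = 0.8518
φ_{22} = 0.5848 / 0.8518 = 0.687

0.687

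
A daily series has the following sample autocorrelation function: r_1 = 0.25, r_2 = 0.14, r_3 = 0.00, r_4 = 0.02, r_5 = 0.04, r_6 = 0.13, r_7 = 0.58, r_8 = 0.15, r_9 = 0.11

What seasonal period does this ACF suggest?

7

The largest autocorrelation is r_7 = 0.58; the remaining lags stay at or below 0.25. The elevated value at lag 1 (0.25), dropping to 0.14 at lag 2, reflects decaying short-term dependence rather than seasonality.
The dominant spike at lag 7 indicates a seasonal period of 7.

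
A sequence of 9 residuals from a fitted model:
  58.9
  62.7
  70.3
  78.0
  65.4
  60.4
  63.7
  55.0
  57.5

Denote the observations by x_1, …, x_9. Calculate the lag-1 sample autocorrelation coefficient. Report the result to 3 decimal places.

0.417

Mean x̄ = (58.9 + 62.7 + 70.3 + 78.0 + 65.4 + 60.4 + 63.7 + 55.0 + 57.5)/9 = 63.5444
Numerator Σ_{t=1}^{8}(x_t−x̄)(x_{t+1}−x̄) = 166.6891
Denominator Σ(x_t−x̄)² = 399.7822
r_1 = 166.6891 / 399.7822 = 0.417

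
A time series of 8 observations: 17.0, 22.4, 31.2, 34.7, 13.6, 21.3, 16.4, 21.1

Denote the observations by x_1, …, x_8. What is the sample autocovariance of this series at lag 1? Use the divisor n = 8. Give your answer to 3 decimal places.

Mean x̄ = (17.0 + 22.4 + 31.2 + 34.7 + 13.6 + 21.3 + 16.4 + 21.1)/8 = 22.2125
Deviations: -5.2125, 0.1875, 8.9875, 12.4875, -8.6125, -0.9125, -5.8125, -1.1125
Σ_{t=1}^{7}(x_t−x̄)(x_{t+1}−x̄) = 25.0198
γ_1 = 25.0198 / 8 = 3.127

3.127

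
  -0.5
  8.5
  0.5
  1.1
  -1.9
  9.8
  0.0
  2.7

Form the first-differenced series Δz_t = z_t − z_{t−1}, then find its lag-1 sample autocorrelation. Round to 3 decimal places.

First differences Δz: 9.0, -8.0, 0.6, -3.0, 11.7, -9.8, 2.7
Mean of differences = 0.4571
Numerator Σ(Δz_t−Δz̄)(Δz_{t+1}−Δz̄) = -251.1433
Denominator Σ(Δz_t−Δz̄)² = 393.1171
r_1(Δz) = -251.1433 / 393.1171 = -0.639

-0.639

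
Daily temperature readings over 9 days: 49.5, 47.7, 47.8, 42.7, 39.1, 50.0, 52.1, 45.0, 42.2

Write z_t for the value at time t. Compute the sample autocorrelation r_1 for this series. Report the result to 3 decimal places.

0.136

Mean z̄ = (49.5 + 47.7 + 47.8 + 42.7 + 39.1 + 50.0 + 52.1 + 45.0 + 42.2)/9 = 46.2333
Numerator Σ_{t=1}^{8}(z_t−z̄)(z_{t+1}−z̄) = 19.7256
Denominator Σ(z_t−z̄)² = 145.0400
r_1 = 19.7256 / 145.0400 = 0.136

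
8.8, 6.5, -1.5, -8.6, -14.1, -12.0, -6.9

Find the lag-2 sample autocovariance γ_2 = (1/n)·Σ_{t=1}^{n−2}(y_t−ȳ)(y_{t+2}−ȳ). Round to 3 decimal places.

Mean ȳ = (8.8 + 6.5 − 1.5 − 8.6 − 14.1 − 12.0 − 6.9)/7 = -3.9714
Deviations: 12.7714, 10.4714, 2.4714, -4.6286, -10.1286, -8.0286, -2.9286
Σ_{t=1}^{5}(y_t−ȳ)(y_{t+2}−ȳ) = 24.8869
γ_2 = 24.8869 / 7 = 3.555

3.555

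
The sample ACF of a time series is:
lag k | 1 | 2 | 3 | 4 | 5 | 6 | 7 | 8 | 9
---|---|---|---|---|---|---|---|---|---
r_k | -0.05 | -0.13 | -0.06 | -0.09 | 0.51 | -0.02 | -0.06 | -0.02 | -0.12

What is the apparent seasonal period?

5

The largest autocorrelation is r_5 = 0.51; the remaining lags stay at or below -0.02.
The dominant spike at lag 5 indicates a seasonal period of 5.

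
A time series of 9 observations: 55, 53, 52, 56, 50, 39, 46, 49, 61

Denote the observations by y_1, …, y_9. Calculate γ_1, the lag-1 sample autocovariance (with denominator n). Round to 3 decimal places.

8.291

Mean ȳ = (55 + 53 + 52 + 56 + 50 + 39 + 46 + 49 + 61)/9 = 51.2222
Σ_{t=1}^{8}(y_t−ȳ)(y_{t+1}−ȳ) = 74.6173
γ_1 = 74.6173 / 9 = 8.291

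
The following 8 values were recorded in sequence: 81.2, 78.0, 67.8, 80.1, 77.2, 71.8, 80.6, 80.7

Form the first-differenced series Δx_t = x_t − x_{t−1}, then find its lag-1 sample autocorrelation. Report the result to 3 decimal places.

First differences Δx: -3.2, -10.2, 12.3, -2.9, -5.4, 8.8, 0.1
Mean of differences = -0.0714
Numerator Σ(Δx_t−Δx̄)(Δx_{t+1}−Δx̄) = -159.2894
Denominator Σ(Δx_t−Δx̄)² = 380.5543
r_1(Δx) = -159.2894 / 380.5543 = -0.419

-0.419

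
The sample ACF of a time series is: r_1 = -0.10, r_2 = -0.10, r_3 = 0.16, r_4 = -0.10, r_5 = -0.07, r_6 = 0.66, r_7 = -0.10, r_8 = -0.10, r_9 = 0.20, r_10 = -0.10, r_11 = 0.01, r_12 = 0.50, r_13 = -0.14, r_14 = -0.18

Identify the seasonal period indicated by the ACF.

6

The largest autocorrelation is r_6 = 0.66, with a weaker echo at lag 12 (0.50); the remaining lags stay at or below 0.20.
The dominant spike at lag 6 indicates a seasonal period of 6.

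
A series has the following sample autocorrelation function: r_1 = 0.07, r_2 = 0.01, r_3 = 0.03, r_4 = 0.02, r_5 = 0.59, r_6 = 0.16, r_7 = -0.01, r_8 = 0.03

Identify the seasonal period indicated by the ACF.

5

The largest autocorrelation is r_5 = 0.59; the remaining lags stay at or below 0.16.
The dominant spike at lag 5 indicates a seasonal period of 5.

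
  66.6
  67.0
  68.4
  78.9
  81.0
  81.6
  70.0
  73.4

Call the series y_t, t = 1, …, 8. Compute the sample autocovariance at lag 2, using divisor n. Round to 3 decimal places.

Mean ȳ = (66.6 + 67.0 + 68.4 + 78.9 + 81.0 + 81.6 + 70.0 + 73.4)/8 = 73.3625
Deviations: -6.7625, -6.3625, -4.9625, 5.5375, 7.6375, 8.2375, -3.3625, 0.0375
Σ_{t=1}^{6}(y_t−ȳ)(y_{t+2}−ȳ) = -19.3316
γ_2 = -19.3316 / 8 = -2.416

-2.416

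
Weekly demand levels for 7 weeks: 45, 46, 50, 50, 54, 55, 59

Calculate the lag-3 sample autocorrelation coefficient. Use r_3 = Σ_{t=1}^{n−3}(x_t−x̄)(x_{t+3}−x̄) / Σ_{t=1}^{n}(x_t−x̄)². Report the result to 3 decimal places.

-0.138

Mean x̄ = (45 + 46 + 50 + 50 + 54 + 55 + 59)/7 = 51.2857
Deviations from mean: -6.2857, -5.2857, -1.2857, -1.2857, 2.7143, 3.7143, 7.7143
Σ(x_t−x̄)(x_{t+3}−x̄) = (8.0816) + (-14.3469) + (-4.7755) + (-9.9184) = -20.9592
Denominator Σ(x_t−x̄)² = 151.4286
r_3 = -20.9592 / 151.4286 = -0.138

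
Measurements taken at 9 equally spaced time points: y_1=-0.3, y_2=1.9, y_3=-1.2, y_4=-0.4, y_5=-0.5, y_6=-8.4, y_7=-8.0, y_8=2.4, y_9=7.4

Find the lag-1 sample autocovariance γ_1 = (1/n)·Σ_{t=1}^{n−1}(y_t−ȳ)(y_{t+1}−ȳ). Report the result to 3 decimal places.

6.218

Mean ȳ = (-0.3 + 1.9 − 1.2 − 0.4 − 0.5 − 8.4 − 8.0 + 2.4 + 7.4)/9 = -0.7889
Σ_{t=1}^{8}(y_t−ȳ)(y_{t+1}−ȳ) = 55.9654
γ_1 = 55.9654 / 9 = 6.218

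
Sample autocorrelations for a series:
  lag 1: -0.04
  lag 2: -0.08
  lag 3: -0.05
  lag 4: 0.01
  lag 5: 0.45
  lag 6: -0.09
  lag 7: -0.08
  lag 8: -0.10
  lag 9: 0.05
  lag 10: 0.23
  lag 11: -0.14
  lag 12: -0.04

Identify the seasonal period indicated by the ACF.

The largest autocorrelation is r_5 = 0.45, with a weaker echo at lag 10 (0.23); the remaining lags stay at or below 0.05.
The dominant spike at lag 5 indicates a seasonal period of 5.

5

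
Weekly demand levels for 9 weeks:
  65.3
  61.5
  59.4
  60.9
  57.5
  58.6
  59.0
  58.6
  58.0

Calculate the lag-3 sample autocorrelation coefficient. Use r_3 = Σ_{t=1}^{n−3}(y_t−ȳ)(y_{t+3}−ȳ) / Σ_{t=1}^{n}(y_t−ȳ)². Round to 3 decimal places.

0.146

Mean ȳ = (65.3 + 61.5 + 59.4 + 60.9 + 57.5 + 58.6 + 59.0 + 58.6 + 58.0)/9 = 59.8667
Numerator Σ_{t=1}^{6}(y_t−ȳ)(y_{t+3}−ȳ) = 6.8067
Denominator Σ(y_t−ȳ)² = 46.5200
r_3 = 6.8067 / 46.5200 = 0.146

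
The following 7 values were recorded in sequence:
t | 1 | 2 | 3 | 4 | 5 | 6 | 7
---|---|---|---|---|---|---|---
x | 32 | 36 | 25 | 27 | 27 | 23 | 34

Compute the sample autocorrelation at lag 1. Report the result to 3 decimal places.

-0.084

Mean x̄ = (32 + 36 + 25 + 27 + 27 + 23 + 34)/7 = 29.1429
Deviations from mean: 2.8571, 6.8571, -4.1429, -2.1429, -2.1429, -6.1429, 4.8571
Σ(x_t−x̄)(x_{t+1}−x̄) = (19.5918) + (-28.4082) + (8.8776) + (4.5918) + (13.1633) + (-29.8367) = -12.0204
Denominator Σ(x_t−x̄)² = 142.8571
r_1 = -12.0204 / 142.8571 = -0.084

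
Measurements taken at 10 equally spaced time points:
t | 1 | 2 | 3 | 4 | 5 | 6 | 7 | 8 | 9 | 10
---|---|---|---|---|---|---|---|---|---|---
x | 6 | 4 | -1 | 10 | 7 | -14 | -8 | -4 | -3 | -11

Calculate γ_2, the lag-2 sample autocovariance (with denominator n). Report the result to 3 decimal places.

-6.292

Mean x̄ = (6 + 4 − 1 + 10 + 7 − 14 − 8 − 4 − 3 − 11)/10 = -1.4000
Σ_{t=1}^{8}(x_t−x̄)(x_{t+2}−x̄) = -62.9200
γ_2 = -62.9200 / 10 = -6.292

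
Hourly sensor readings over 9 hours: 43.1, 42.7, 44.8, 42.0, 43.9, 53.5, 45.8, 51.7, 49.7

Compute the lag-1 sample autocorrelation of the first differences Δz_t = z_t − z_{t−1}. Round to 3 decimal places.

-0.663

First differences Δz: -0.4, 2.1, -2.8, 1.9, 9.6, -7.7, 5.9, -2.0
Mean of differences = 0.8250
Numerator Σ(Δz_t−Δz̄)(Δz_{t+1}−Δz̄) = -133.0556
Denominator Σ(Δz_t−Δz̄)² = 200.8350
r_1(Δz) = -133.0556 / 200.8350 = -0.663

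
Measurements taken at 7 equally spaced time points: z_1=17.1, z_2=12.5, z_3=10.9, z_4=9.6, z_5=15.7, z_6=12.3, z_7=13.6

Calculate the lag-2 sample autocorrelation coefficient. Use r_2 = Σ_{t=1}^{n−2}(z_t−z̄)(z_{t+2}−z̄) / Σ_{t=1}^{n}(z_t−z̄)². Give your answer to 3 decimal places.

Mean z̄ = (17.1 + 12.5 + 10.9 + 9.6 + 15.7 + 12.3 + 13.6)/7 = 13.1000
Numerator Σ_{t=1}^{5}(z_t−z̄)(z_{t+2}−z̄) = -8.3200
Denominator Σ(z_t−z̄)² = 41.1000
r_2 = -8.3200 / 41.1000 = -0.202

-0.202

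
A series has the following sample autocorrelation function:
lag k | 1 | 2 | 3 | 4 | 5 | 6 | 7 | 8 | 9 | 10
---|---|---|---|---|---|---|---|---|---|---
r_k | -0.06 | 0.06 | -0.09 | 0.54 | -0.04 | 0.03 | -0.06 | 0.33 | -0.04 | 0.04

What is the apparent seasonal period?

The largest autocorrelation is r_4 = 0.54, with a weaker echo at lag 8 (0.33); the remaining lags stay at or below 0.06.
The dominant spike at lag 4 indicates a seasonal period of 4.

4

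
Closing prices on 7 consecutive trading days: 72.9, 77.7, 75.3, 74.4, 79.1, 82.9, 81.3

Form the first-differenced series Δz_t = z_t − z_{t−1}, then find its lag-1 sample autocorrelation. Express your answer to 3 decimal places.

First differences Δz: 4.8, -2.4, -0.9, 4.7, 3.8, -1.6
Mean of differences = 1.4000
Numerator Σ(Δz_t−Δz̄)(Δz_{t+1}−Δz̄) = -11.0500
Denominator Σ(Δz_t−Δz̄)² = 56.9400
r_1(Δz) = -11.0500 / 56.9400 = -0.194

-0.194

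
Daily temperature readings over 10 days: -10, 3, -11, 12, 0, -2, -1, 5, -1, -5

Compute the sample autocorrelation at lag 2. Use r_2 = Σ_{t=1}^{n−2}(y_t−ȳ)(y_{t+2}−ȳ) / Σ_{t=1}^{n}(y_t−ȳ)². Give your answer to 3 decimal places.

0.212

Mean ȳ = (-10 + 3 − 11 + 12 + 0 − 2 − 1 + 5 − 1 − 5)/10 = -1.0000
Numerator Σ_{t=1}^{8}(y_t−ȳ)(y_{t+2}−ȳ) = 89.0000
Denominator Σ(y_t−ȳ)² = 420.0000
r_2 = 89.0000 / 420.0000 = 0.212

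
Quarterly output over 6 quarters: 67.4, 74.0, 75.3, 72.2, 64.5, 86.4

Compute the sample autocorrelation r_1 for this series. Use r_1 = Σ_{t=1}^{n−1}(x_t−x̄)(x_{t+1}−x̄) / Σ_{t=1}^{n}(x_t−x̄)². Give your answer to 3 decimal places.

-0.382

Mean x̄ = (67.4 + 74.0 + 75.3 + 72.2 + 64.5 + 86.4)/6 = 73.3000
Deviations from mean: -5.9000, 0.7000, 2.0000, -1.1000, -8.8000, 13.1000
Σ(x_t−x̄)(x_{t+1}−x̄) = (-4.1300) + (1.4000) + (-2.2000) + (9.6800) + (-115.2800) = -110.5300
Denominator Σ(x_t−x̄)² = 289.5600
r_1 = -110.5300 / 289.5600 = -0.382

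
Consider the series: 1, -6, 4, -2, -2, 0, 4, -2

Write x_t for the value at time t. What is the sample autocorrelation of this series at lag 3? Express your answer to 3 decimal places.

Mean x̄ = (1 − 6 + 4 − 2 − 2 + 0 + 4 − 2)/8 = -0.3750
Σ(x_t−x̄)(x_{t+3}−x̄) = (-2.2344) + (9.1406) + (1.6406) + (-7.1094) + (2.6406) = 4.0781
Denominator Σ(x_t−x̄)² = 79.8750
r_3 = 4.0781 / 79.8750 = 0.051

0.051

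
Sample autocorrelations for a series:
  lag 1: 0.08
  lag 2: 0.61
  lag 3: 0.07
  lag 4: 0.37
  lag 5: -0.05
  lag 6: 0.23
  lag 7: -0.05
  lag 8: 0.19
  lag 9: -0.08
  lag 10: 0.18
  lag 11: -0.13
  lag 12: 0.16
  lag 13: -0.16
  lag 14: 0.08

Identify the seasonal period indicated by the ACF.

The largest autocorrelation is r_2 = 0.61, with weaker echoes at lags 4 (0.37), 6 (0.23), 8 (0.19), 10 (0.18) and 12 (0.16); the remaining lags stay at or below 0.08.
The dominant spike at lag 2 indicates a seasonal period of 2.

2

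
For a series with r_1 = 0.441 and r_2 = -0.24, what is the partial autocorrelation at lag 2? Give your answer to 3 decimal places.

-0.539

φ_{22} = (r_2 − r_1²) / (1 − r_1²)
r_1² = (0.441)² = 0.194481
Numerator = -0.24 − 0.1945 = -0.4345; denominator = 1 − 0.1945 = 0.8055
φ_{22} = -0.4345 / 0.8055 = -0.539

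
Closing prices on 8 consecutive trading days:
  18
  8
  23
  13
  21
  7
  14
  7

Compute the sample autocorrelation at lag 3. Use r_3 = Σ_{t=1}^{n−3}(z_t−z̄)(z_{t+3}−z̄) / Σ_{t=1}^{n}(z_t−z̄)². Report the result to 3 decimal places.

Mean z̄ = (18 + 8 + 23 + 13 + 21 + 7 + 14 + 7)/8 = 13.8750
Deviations from mean: 4.1250, -5.8750, 9.1250, -0.8750, 7.1250, -6.8750, 0.1250, -6.8750
Σ(z_t−z̄)(z_{t+3}−z̄) = (-3.6094) + (-41.8594) + (-62.7344) + (-0.1094) + (-48.9844) = -157.2969
Denominator Σ(z_t−z̄)² = 280.8750
r_3 = -157.2969 / 280.8750 = -0.560

-0.560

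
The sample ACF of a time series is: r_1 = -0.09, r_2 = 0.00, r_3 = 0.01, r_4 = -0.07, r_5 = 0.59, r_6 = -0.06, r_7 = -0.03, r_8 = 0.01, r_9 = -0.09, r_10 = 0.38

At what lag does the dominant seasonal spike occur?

5

The largest autocorrelation is r_5 = 0.59, with a weaker echo at lag 10 (0.38); the remaining lags stay at or below 0.01.
The dominant spike at lag 5 indicates a seasonal period of 5.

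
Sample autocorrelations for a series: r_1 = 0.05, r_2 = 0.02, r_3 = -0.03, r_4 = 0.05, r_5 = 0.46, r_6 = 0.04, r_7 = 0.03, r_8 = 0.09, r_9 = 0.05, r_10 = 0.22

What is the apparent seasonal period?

The largest autocorrelation is r_5 = 0.46, with a weaker echo at lag 10 (0.22); the remaining lags stay at or below 0.09.
The dominant spike at lag 5 indicates a seasonal period of 5.

5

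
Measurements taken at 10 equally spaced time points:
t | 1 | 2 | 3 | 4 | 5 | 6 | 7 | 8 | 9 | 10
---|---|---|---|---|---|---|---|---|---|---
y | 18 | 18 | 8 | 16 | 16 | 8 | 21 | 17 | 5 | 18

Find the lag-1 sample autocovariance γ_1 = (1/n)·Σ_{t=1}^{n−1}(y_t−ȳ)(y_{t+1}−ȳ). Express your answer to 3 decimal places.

Mean ȳ = (18 + 18 + 8 + 16 + 16 + 8 + 21 + 17 + 5 + 18)/10 = 14.5000
Σ_{t=1}^{9}(y_t−ȳ)(y_{t+1}−ȳ) = -110.7500
γ_1 = -110.7500 / 10 = -11.075

-11.075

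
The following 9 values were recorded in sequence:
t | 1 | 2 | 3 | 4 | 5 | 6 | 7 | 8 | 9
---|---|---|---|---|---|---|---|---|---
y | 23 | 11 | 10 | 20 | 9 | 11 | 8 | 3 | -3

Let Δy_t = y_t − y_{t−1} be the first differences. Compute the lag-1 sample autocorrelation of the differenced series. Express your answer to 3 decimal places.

First differences Δy: -12, -1, 10, -11, 2, -3, -5, -6
Mean of differences = -3.2500
Numerator Σ(Δy_t−Δȳ)(Δy_{t+1}−Δȳ) = -127.5625
Denominator Σ(Δy_t−Δȳ)² = 355.5000
r_1(Δy) = -127.5625 / 355.5000 = -0.359

-0.359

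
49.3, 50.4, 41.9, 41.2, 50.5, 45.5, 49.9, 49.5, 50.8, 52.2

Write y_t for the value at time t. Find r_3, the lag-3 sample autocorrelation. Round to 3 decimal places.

0.035

Mean ȳ = (49.3 + 50.4 + 41.9 + 41.2 + 50.5 + 45.5 + 49.9 + 49.5 + 50.8 + 52.2)/10 = 48.1200
Σ(y_t−ȳ)(y_{t+3}−ȳ) = (-8.1656) + (5.4264) + (16.2964) + (-12.3176) + (3.2844) + (-7.0216) + (7.2624) = 4.7648
Denominator Σ(y_t−ȳ)² = 134.5960
r_3 = 4.7648 / 134.5960 = 0.035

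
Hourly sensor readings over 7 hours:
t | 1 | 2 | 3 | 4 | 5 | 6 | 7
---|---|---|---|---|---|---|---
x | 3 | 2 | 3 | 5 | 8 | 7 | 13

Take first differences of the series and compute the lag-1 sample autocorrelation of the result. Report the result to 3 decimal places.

-0.371

First differences Δx: -1, 1, 2, 3, -1, 6
Mean of differences = 1.6667
Numerator Σ(Δx_t−Δx̄)(Δx_{t+1}−Δx̄) = -13.1111
Denominator Σ(Δx_t−Δx̄)² = 35.3333
r_1(Δx) = -13.1111 / 35.3333 = -0.371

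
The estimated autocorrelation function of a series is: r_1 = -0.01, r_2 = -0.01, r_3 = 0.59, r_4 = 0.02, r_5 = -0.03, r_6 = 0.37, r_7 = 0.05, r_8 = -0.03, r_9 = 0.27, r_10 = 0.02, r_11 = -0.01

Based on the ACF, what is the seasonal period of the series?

The largest autocorrelation is r_3 = 0.59, with weaker echoes at lags 6 (0.37) and 9 (0.27); the remaining lags stay at or below 0.05.
The dominant spike at lag 3 indicates a seasonal period of 3.

3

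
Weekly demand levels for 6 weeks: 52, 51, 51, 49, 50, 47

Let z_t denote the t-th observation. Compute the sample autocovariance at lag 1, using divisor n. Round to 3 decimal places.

0.333

Mean z̄ = (52 + 51 + 51 + 49 + 50 + 47)/6 = 50.0000
Σ_{t=1}^{5}(z_t−z̄)(z_{t+1}−z̄) = 2.0000
γ_1 = 2.0000 / 6 = 0.333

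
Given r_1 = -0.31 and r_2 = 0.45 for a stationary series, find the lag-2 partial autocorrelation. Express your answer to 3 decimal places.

0.392

φ_{22} = (r_2 − r_1²) / (1 − r_1²)
r_1² = (-0.31)² = 0.0961
Numerator = 0.45 − 0.0961 = 0.3539; denominator = 1 − 0.0961 = 0.9039
φ_{22} = 0.3539 / 0.9039 = 0.392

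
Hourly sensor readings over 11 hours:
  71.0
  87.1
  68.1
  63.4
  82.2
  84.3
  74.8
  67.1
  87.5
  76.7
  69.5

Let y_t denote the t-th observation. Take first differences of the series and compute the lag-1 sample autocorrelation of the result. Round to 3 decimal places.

First differences Δy: 16.1, -19.0, -4.7, 18.8, 2.1, -9.5, -7.7, 20.4, -10.8, -7.2
Mean of differences = -0.1500
Numerator Σ(Δy_t−Δȳ)(Δy_{t+1}−Δȳ) = -513.5025
Denominator Σ(Δy_t−Δȳ)² = 1734.1050
r_1(Δy) = -513.5025 / 1734.1050 = -0.296

-0.296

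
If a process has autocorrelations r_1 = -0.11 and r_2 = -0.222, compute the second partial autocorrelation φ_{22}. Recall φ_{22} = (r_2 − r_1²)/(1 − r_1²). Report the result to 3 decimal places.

φ_{22} = (r_2 − r_1²) / (1 − r_1²)
r_1² = (-0.11)² = 0.0121
Numerator = -0.222 − 0.0121 = -0.2341; denominator = 1 − 0.0121 = 0.9879
φ_{22} = -0.2341 / 0.9879 = -0.237

-0.237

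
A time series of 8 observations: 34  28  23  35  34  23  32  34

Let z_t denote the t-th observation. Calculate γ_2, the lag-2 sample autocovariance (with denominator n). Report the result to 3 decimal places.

-14.926

Mean z̄ = (34 + 28 + 23 + 35 + 34 + 23 + 32 + 34)/8 = 30.3750
Deviations: 3.6250, -2.3750, -7.3750, 4.6250, 3.6250, -7.3750, 1.6250, 3.6250
Σ_{t=1}^{6}(z_t−z̄)(z_{t+2}−z̄) = -119.4063
γ_2 = -119.4063 / 8 = -14.926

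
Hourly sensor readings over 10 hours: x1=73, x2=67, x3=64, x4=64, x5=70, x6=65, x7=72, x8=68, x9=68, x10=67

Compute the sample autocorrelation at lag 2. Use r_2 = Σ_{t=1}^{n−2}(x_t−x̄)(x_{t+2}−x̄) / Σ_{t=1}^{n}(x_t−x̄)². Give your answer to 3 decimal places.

-0.058

Mean x̄ = (73 + 67 + 64 + 64 + 70 + 65 + 72 + 68 + 68 + 67)/10 = 67.8000
Numerator Σ_{t=1}^{8}(x_t−x̄)(x_{t+2}−x̄) = -5.0800
Denominator Σ(x_t−x̄)² = 87.6000
r_2 = -5.0800 / 87.6000 = -0.058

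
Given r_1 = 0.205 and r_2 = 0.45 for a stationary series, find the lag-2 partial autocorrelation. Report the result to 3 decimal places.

0.426

φ_{22} = (r_2 − r_1²) / (1 − r_1²)
r_1² = (0.205)² = 0.042025
Numerator = 0.45 − 0.0420 = 0.4080; denominator = 1 − 0.0420 = 0.9580
φ_{22} = 0.4080 / 0.9580 = 0.426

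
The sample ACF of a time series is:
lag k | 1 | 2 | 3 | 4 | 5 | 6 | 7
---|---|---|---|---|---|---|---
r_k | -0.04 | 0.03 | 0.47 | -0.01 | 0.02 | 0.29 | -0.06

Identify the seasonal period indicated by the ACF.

3

The largest autocorrelation is r_3 = 0.47, with a weaker echo at lag 6 (0.29); the remaining lags stay at or below 0.03.
The dominant spike at lag 3 indicates a seasonal period of 3.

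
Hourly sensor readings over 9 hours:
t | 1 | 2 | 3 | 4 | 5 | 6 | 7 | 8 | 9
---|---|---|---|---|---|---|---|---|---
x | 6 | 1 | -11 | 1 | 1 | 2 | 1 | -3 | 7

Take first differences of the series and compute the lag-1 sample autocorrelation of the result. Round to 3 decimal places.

-0.280

First differences Δx: -5, -12, 12, 0, 1, -1, -4, 10
Mean of differences = 0.1250
Numerator Σ(Δx_t−Δx̄)(Δx_{t+1}−Δx̄) = -120.5156
Denominator Σ(Δx_t−Δx̄)² = 430.8750
r_1(Δx) = -120.5156 / 430.8750 = -0.280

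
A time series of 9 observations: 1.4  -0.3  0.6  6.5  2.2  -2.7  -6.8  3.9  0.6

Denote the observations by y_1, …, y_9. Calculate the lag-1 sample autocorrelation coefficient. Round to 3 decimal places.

Mean ȳ = (1.4 − 0.3 + 0.6 + 6.5 + 2.2 − 2.7 − 6.8 + 3.9 + 0.6)/9 = 0.6000
Numerator Σ_{t=1}^{8}(y_t−ȳ)(y_{t+1}−ȳ) = 3.4400
Denominator Σ(y_t−ȳ)² = 115.3600
r_1 = 3.4400 / 115.3600 = 0.030

0.030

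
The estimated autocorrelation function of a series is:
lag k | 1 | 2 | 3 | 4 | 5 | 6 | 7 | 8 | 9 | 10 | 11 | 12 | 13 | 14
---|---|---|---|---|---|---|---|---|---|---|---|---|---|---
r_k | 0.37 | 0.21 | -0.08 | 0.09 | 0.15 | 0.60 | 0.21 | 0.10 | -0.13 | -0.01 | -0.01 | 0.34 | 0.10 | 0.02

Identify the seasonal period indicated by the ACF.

6

The largest autocorrelation is r_6 = 0.60; the remaining lags stay at or below 0.37. The elevated value at lag 1 (0.37), dropping to 0.21 at lag 2, reflects decaying short-term dependence rather than seasonality.
The dominant spike at lag 6 indicates a seasonal period of 6.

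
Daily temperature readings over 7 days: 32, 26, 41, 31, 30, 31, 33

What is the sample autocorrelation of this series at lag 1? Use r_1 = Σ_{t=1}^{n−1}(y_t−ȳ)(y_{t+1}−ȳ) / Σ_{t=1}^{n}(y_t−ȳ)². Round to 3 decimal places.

Mean ȳ = (32 + 26 + 41 + 31 + 30 + 31 + 33)/7 = 32.0000
Deviations from mean: 0.0000, -6.0000, 9.0000, -1.0000, -2.0000, -1.0000, 1.0000
Σ(y_t−ȳ)(y_{t+1}−ȳ) = (0.0000) + (-54.0000) + (-9.0000) + (2.0000) + (2.0000) + (-1.0000) = -60.0000
Denominator Σ(y_t−ȳ)² = 124.0000
r_1 = -60.0000 / 124.0000 = -0.484

-0.484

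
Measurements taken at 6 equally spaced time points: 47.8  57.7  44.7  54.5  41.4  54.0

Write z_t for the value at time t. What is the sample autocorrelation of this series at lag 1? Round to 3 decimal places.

-0.764

Mean z̄ = (47.8 + 57.7 + 44.7 + 54.5 + 41.4 + 54.0)/6 = 50.0167
Deviations from mean: -2.2167, 7.6833, -5.3167, 4.4833, -8.6167, 3.9833
Σ(z_t−z̄)(z_{t+1}−z̄) = (-17.0314) + (-40.8497) + (-23.8364) + (-38.6314) + (-34.3231) = -154.6719
Denominator Σ(z_t−z̄)² = 202.4283
r_1 = -154.6719 / 202.4283 = -0.764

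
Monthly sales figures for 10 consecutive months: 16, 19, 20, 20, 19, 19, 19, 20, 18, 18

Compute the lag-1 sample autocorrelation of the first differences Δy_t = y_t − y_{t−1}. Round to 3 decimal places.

First differences Δy: 3, 1, 0, -1, 0, 0, 1, -2, 0
Mean of differences = 0.2222
Numerator Σ(Δy_t−Δȳ)(Δy_{t+1}−Δȳ) = 1.1728
Denominator Σ(Δy_t−Δȳ)² = 15.5556
r_1(Δy) = 1.1728 / 15.5556 = 0.075

0.075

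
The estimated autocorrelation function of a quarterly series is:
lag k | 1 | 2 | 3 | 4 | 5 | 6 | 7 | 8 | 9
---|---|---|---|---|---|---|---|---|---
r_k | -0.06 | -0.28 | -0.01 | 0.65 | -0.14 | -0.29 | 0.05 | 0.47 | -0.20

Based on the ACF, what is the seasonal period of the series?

The largest autocorrelation is r_4 = 0.65, with a weaker echo at lag 8 (0.47); the remaining lags stay at or below 0.05.
The dominant spike at lag 4 indicates a seasonal period of 4.

4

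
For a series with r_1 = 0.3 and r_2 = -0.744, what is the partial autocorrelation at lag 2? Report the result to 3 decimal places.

-0.916

φ_{22} = (r_2 − r_1²) / (1 − r_1²)
r_1² = (0.3)² = 0.09
Numerator = -0.744 − 0.0900 = -0.8340; denominator = 1 − 0.0900 = 0.9100
φ_{22} = -0.8340 / 0.9100 = -0.916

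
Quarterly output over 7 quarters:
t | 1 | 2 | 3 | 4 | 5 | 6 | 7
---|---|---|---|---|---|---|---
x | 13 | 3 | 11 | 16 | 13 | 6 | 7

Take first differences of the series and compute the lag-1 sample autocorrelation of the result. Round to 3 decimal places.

First differences Δx: -10, 8, 5, -3, -7, 1
Mean of differences = -1.0000
Numerator Σ(Δx_t−Δx̄)(Δx_{t+1}−Δx̄) = -39.0000
Denominator Σ(Δx_t−Δx̄)² = 242.0000
r_1(Δx) = -39.0000 / 242.0000 = -0.161

-0.161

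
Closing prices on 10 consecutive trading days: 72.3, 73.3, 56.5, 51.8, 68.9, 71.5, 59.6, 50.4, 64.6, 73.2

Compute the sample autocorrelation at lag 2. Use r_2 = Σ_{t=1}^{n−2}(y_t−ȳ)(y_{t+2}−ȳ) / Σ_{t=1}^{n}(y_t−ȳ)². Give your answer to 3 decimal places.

-0.754

Mean ȳ = (72.3 + 73.3 + 56.5 + 51.8 + 68.9 + 71.5 + 59.6 + 50.4 + 64.6 + 73.2)/10 = 64.2100
Numerator Σ_{t=1}^{8}(y_t−ȳ)(y_{t+2}−ȳ) = -550.0552
Denominator Σ(y_t−ȳ)² = 729.6090
r_2 = -550.0552 / 729.6090 = -0.754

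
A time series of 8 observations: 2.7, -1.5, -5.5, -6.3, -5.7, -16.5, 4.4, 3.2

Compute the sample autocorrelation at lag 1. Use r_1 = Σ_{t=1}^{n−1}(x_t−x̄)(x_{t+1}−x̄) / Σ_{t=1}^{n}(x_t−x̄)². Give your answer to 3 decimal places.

Mean x̄ = (2.7 − 1.5 − 5.5 − 6.3 − 5.7 − 16.5 + 4.4 + 3.2)/8 = -3.1500
Σ(x_t−x̄)(x_{t+1}−x̄) = (9.6525) + (-3.8775) + (7.4025) + (8.0325) + (34.0425) + (-100.7925) + (47.9425) = 2.4025
Denominator Σ(x_t−x̄)² = 334.4400
r_1 = 2.4025 / 334.4400 = 0.007

0.007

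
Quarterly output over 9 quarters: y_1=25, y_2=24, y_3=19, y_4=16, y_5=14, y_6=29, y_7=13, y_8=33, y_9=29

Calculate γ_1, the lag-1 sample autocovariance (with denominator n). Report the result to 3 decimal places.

-8.059

Mean ȳ = (25 + 24 + 19 + 16 + 14 + 29 + 13 + 33 + 29)/9 = 22.4444
Σ_{t=1}^{8}(y_t−ȳ)(y_{t+1}−ȳ) = -72.5309
γ_1 = -72.5309 / 9 = -8.059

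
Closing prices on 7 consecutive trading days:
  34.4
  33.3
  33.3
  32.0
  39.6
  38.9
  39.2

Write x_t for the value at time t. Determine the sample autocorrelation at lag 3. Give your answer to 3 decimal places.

Mean x̄ = (34.4 + 33.3 + 33.3 + 32.0 + 39.6 + 38.9 + 39.2)/7 = 35.8143
Deviations from mean: -1.4143, -2.5143, -2.5143, -3.8143, 3.7857, 3.0857, 3.3857
Σ(x_t−x̄)(x_{t+3}−x̄) = (5.3945) + (-9.5184) + (-7.7584) + (-12.9141) = -24.7963
Denominator Σ(x_t−x̄)² = 64.5086
r_3 = -24.7963 / 64.5086 = -0.384

-0.384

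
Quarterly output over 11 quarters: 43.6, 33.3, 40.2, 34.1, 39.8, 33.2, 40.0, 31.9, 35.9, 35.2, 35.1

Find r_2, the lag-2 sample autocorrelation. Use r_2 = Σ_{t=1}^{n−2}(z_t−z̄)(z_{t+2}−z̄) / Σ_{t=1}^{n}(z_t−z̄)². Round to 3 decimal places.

0.614

Mean z̄ = (43.6 + 33.3 + 40.2 + 34.1 + 39.8 + 33.2 + 40.0 + 31.9 + 35.9 + 35.2 + 35.1)/11 = 36.5727
Numerator Σ_{t=1}^{9}(z_t−z̄)(z_{t+2}−z̄) = 85.5485
Denominator Σ(z_t−z̄)² = 139.2418
r_2 = 85.5485 / 139.2418 = 0.614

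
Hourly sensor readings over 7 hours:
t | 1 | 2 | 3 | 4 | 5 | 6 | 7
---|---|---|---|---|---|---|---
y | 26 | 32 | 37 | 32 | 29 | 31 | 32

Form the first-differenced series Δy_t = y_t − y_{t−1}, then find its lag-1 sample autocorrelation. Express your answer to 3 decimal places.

First differences Δy: 6, 5, -5, -3, 2, 1
Mean of differences = 1.0000
Numerator Σ(Δy_t−Δȳ)(Δy_{t+1}−Δȳ) = 16.0000
Denominator Σ(Δy_t−Δȳ)² = 94.0000
r_1(Δy) = 16.0000 / 94.0000 = 0.170

0.170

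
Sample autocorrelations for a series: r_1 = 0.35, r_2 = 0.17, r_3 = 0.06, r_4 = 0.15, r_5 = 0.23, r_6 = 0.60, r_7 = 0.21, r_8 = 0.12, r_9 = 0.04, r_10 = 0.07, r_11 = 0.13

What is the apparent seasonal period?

The largest autocorrelation is r_6 = 0.60; the remaining lags stay at or below 0.35. The elevated value at lag 1 (0.35), dropping to 0.17 at lag 2, reflects decaying short-term dependence rather than seasonality.
The dominant spike at lag 6 indicates a seasonal period of 6.

6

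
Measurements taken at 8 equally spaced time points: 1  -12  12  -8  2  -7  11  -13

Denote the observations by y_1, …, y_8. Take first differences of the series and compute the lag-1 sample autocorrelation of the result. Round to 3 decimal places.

-0.743

First differences Δy: -13, 24, -20, 10, -9, 18, -24
Mean of differences = -2.0000
Numerator Σ(Δy_t−Δȳ)(Δy_{t+1}−Δȳ) = -1634.0000
Denominator Σ(Δy_t−Δȳ)² = 2198.0000
r_1(Δy) = -1634.0000 / 2198.0000 = -0.743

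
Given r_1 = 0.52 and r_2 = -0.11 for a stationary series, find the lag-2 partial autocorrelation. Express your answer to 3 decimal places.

-0.521

φ_{22} = (r_2 − r_1²) / (1 − r_1²)
r_1² = (0.52)² = 0.2704
Numerator = -0.11 − 0.2704 = -0.3804; denominator = 1 − 0.2704 = 0.7296
φ_{22} = -0.3804 / 0.7296 = -0.521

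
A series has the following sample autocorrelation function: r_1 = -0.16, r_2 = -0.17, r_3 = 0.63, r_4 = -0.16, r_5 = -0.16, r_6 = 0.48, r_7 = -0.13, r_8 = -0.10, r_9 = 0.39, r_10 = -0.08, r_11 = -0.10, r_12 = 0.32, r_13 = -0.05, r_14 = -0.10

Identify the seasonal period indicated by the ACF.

3

The largest autocorrelation is r_3 = 0.63, with weaker echoes at lags 6 (0.48), 9 (0.39) and 12 (0.32); the remaining lags stay at or below -0.05.
The dominant spike at lag 3 indicates a seasonal period of 3.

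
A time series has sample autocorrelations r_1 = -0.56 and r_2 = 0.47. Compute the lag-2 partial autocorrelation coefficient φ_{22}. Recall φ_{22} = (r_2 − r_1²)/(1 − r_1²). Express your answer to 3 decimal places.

0.228

φ_{22} = (r_2 − r_1²) / (1 − r_1²)
r_1² = (-0.56)² = 0.3136
Numerator = 0.47 − 0.3136 = 0.1564; denominator = 1 − 0.3136 = 0.6864
φ_{22} = 0.1564 / 0.6864 = 0.228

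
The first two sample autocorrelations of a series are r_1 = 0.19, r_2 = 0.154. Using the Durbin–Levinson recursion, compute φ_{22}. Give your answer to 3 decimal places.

0.122

φ_{22} = (r_2 − r_1²) / (1 − r_1²)
r_1² = (0.19)² = 0.0361
Numerator = 0.154 − 0.0361 = 0.1179; denominator = 1 − 0.0361 = 0.9639
φ_{22} = 0.1179 / 0.9639 = 0.122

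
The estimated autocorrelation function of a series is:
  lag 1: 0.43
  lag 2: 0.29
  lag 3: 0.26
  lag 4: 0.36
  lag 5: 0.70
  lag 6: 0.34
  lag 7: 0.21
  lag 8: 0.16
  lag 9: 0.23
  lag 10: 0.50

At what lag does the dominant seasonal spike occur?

5

The largest autocorrelation is r_5 = 0.70, with a weaker echo at lag 10 (0.50); the remaining lags stay at or below 0.43. The elevated value at lag 1 (0.43), dropping to 0.29 at lag 2, reflects decaying short-term dependence rather than seasonality.
The dominant spike at lag 5 indicates a seasonal period of 5.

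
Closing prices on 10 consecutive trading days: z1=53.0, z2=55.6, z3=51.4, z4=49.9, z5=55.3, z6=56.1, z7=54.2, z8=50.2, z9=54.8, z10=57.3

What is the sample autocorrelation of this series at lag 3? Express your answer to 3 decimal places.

Mean z̄ = (53.0 + 55.6 + 51.4 + 49.9 + 55.3 + 56.1 + 54.2 + 50.2 + 54.8 + 57.3)/10 = 53.7800
Σ(z_t−z̄)(z_{t+3}−z̄) = (3.0264) + (2.7664) + (-5.5216) + (-1.6296) + (-5.4416) + (2.3664) + (1.4784) = -2.9552
Denominator Σ(z_t−z̄)² = 58.7560
r_3 = -2.9552 / 58.7560 = -0.050

-0.050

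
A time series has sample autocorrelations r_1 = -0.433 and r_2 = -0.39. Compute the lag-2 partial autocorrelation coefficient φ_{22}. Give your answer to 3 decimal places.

φ_{22} = (r_2 − r_1²) / (1 − r_1²)
r_1² = (-0.433)² = 0.187489
Numerator = -0.39 − 0.1875 = -0.5775; denominator = 1 − 0.1875 = 0.8125
φ_{22} = -0.5775 / 0.8125 = -0.711

-0.711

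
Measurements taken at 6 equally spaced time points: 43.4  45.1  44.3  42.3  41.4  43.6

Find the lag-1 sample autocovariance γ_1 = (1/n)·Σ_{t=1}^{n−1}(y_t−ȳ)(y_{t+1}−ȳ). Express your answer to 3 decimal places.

Mean ȳ = (43.4 + 45.1 + 44.3 + 42.3 + 41.4 + 43.6)/6 = 43.3500
Deviations: 0.0500, 1.7500, 0.9500, -1.0500, -1.9500, 0.2500
Σ_{t=1}^{5}(y_t−ȳ)(y_{t+1}−ȳ) = 2.3125
γ_1 = 2.3125 / 6 = 0.385

0.385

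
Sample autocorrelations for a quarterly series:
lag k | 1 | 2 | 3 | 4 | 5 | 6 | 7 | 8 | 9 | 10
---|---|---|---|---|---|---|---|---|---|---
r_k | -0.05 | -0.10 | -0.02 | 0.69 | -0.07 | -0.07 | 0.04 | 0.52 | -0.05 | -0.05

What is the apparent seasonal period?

4

The largest autocorrelation is r_4 = 0.69, with a weaker echo at lag 8 (0.52); the remaining lags stay at or below 0.04.
The dominant spike at lag 4 indicates a seasonal period of 4.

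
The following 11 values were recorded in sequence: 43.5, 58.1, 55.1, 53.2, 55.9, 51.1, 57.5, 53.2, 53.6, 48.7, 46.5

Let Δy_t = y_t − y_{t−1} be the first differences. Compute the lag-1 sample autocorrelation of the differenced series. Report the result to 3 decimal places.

First differences Δy: 14.6, -3.0, -1.9, 2.7, -4.8, 6.4, -4.3, 0.4, -4.9, -2.2
Mean of differences = 0.3000
Numerator Σ(Δy_t−Δȳ)(Δy_{t+1}−Δȳ) = -104.6000
Denominator Σ(Δy_t−Δȳ)² = 343.6600
r_1(Δy) = -104.6000 / 343.6600 = -0.304

-0.304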